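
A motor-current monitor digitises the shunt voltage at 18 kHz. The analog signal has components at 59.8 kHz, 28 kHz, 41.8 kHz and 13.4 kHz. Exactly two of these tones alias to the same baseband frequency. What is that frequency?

5.8 kHz

fs/2 = 9 kHz.
59.8 kHz mod fs = 5.8 kHz.
5.8 kHz ≤ fs/2 = 9 kHz, appears at 5.8 kHz.
28 kHz mod fs = 10 kHz.
10 kHz > fs/2 = 9 kHz, folds to fs − 10 kHz = 8 kHz.
41.8 kHz mod fs = 5.8 kHz.
5.8 kHz ≤ fs/2 = 9 kHz, appears at 5.8 kHz.
13.4 kHz > fs/2 = 9 kHz, folds to fs − 13.4 kHz = 4.6 kHz.
41.8 kHz and 59.8 kHz both map to 5.8 kHz.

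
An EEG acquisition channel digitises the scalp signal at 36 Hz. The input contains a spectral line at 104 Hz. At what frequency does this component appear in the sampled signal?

104 Hz mod fs = 32 Hz.
32 Hz > fs/2 = 18 Hz, folds to fs − 32 Hz = 4 Hz.

4 Hz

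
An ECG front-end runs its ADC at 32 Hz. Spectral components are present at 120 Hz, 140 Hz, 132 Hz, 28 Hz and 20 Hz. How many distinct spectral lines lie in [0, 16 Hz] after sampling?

3

fs/2 = 16 Hz.
120 Hz mod fs = 24 Hz.
24 Hz > fs/2 = 16 Hz, folds to fs − 24 Hz = 8 Hz.
140 Hz mod fs = 12 Hz.
12 Hz ≤ fs/2 = 16 Hz, appears at 12 Hz.
132 Hz mod fs = 4 Hz.
4 Hz ≤ fs/2 = 16 Hz, appears at 4 Hz.
28 Hz > fs/2 = 16 Hz, folds to fs − 28 Hz = 4 Hz.
20 Hz > fs/2 = 16 Hz, folds to fs − 20 Hz = 12 Hz.
Distinct values: {4 Hz, 8 Hz, 12 Hz} → 3.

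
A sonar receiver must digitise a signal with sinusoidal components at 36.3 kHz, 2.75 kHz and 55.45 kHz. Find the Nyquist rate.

110.9 kHz

Highest-frequency component: 55.45 kHz.
Nyquist rate = 2 × 55.45 kHz = 110.9 kHz.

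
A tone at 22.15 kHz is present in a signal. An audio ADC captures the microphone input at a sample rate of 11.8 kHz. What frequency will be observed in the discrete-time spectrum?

1.45 kHz

22.15 kHz mod fs = 10.35 kHz.
10.35 kHz > fs/2 = 5.9 kHz, folds to fs − 10.35 kHz = 1.45 kHz.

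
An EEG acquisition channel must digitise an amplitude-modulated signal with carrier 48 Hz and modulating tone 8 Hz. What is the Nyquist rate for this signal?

AM sidebands sit at fc ± fm = 40 Hz and 56 Hz.
Highest-frequency component: 56 Hz.
Nyquist rate = 2 × 56 Hz = 112 Hz.

112 Hz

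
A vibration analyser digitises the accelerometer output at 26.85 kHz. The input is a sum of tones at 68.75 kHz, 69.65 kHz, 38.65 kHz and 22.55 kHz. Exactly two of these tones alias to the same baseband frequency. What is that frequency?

fs/2 = 13.425 kHz.
68.75 kHz mod fs = 15.05 kHz.
15.05 kHz > fs/2 = 13.425 kHz, folds to fs − 15.05 kHz = 11.8 kHz.
69.65 kHz mod fs = 15.95 kHz.
15.95 kHz > fs/2 = 13.425 kHz, folds to fs − 15.95 kHz = 10.9 kHz.
38.65 kHz mod fs = 11.8 kHz.
11.8 kHz ≤ fs/2 = 13.425 kHz, appears at 11.8 kHz.
22.55 kHz > fs/2 = 13.425 kHz, folds to fs − 22.55 kHz = 4.3 kHz.
38.65 kHz and 68.75 kHz both map to 11.8 kHz.

11.8 kHz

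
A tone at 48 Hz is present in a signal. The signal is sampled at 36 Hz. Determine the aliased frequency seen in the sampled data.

12 Hz

48 Hz mod fs = 12 Hz.
12 Hz ≤ fs/2 = 18 Hz, appears at 12 Hz.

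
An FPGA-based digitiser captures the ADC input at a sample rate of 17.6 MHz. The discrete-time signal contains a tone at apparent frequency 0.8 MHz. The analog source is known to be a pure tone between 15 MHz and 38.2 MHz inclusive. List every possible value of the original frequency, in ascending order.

16.8 MHz, 18.4 MHz, 34.4 MHz, 36 MHz

Frequencies that alias to 0.8 MHz are k·fs ± 0.8 MHz for integer k ≥ 0.
k=0: 0.8 MHz.
k=1: 16.8 MHz, 18.4 MHz.
k=2: 34.4 MHz, 36 MHz.
k=3: 52 MHz, 53.6 MHz.
Within [15 MHz, 38.2 MHz]: 16.8 MHz, 18.4 MHz, 34.4 MHz, 36 MHz.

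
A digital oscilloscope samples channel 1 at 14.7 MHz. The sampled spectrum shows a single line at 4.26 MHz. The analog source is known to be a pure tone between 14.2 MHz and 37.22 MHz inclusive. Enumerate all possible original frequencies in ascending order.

Frequencies that alias to 4.26 MHz are k·fs ± 4.26 MHz for integer k ≥ 0.
k=0: 4.26 MHz.
k=1: 10.44 MHz, 18.96 MHz.
k=2: 25.14 MHz, 33.66 MHz.
k=3: 39.84 MHz, 48.36 MHz.
Within [14.2 MHz, 37.22 MHz]: 18.96 MHz, 25.14 MHz, 33.66 MHz.

18.96 MHz, 25.14 MHz, 33.66 MHz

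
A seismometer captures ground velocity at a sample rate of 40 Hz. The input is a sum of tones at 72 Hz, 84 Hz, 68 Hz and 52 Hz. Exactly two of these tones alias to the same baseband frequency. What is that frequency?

fs/2 = 20 Hz.
72 Hz mod fs = 32 Hz.
32 Hz > fs/2 = 20 Hz, folds to fs − 32 Hz = 8 Hz.
84 Hz mod fs = 4 Hz.
4 Hz ≤ fs/2 = 20 Hz, appears at 4 Hz.
68 Hz mod fs = 28 Hz.
28 Hz > fs/2 = 20 Hz, folds to fs − 28 Hz = 12 Hz.
52 Hz mod fs = 12 Hz.
12 Hz ≤ fs/2 = 20 Hz, appears at 12 Hz.
52 Hz and 68 Hz both map to 12 Hz.

12 Hz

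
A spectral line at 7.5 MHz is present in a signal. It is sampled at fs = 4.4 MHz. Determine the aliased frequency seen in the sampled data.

1.3 MHz

7.5 MHz mod fs = 3.1 MHz.
3.1 MHz > fs/2 = 2.2 MHz, folds to fs − 3.1 MHz = 1.3 MHz.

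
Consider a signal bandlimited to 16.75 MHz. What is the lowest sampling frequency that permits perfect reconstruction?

33.5 MHz

Nyquist rate = 2 × 16.75 MHz = 33.5 MHz.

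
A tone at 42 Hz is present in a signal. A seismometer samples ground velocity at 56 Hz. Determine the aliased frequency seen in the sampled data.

42 Hz > fs/2 = 28 Hz, folds to fs − 42 Hz = 14 Hz.

14 Hz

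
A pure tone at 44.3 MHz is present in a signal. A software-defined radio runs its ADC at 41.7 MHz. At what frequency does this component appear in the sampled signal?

44.3 MHz mod fs = 2.6 MHz.
2.6 MHz ≤ fs/2 = 20.85 MHz, appears at 2.6 MHz.

2.6 MHz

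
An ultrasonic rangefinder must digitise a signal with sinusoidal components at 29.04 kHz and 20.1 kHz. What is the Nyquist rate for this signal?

58.08 kHz

Highest-frequency component: 29.04 kHz.
Nyquist rate = 2 × 29.04 kHz = 58.08 kHz.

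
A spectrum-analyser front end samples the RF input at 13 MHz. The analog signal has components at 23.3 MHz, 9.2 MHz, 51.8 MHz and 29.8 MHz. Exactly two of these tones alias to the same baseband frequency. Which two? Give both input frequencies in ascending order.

fs/2 = 6.5 MHz.
23.3 MHz mod fs = 10.3 MHz.
10.3 MHz > fs/2 = 6.5 MHz, folds to fs − 10.3 MHz = 2.7 MHz.
9.2 MHz > fs/2 = 6.5 MHz, folds to fs − 9.2 MHz = 3.8 MHz.
51.8 MHz mod fs = 12.8 MHz.
12.8 MHz > fs/2 = 6.5 MHz, folds to fs − 12.8 MHz = 0.2 MHz.
29.8 MHz mod fs = 3.8 MHz.
3.8 MHz ≤ fs/2 = 6.5 MHz, appears at 3.8 MHz.
9.2 MHz and 29.8 MHz both map to 3.8 MHz.

9.2 MHz, 29.8 MHz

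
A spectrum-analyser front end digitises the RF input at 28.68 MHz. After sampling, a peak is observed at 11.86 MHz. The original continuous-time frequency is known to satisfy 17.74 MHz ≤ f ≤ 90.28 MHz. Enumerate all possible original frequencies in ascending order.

Frequencies that alias to 11.86 MHz are k·fs ± 11.86 MHz for integer k ≥ 0.
k=0: 11.86 MHz.
k=1: 16.82 MHz, 40.54 MHz.
k=2: 45.5 MHz, 69.22 MHz.
k=3: 74.18 MHz, 97.9 MHz.
k=4: 102.86 MHz, 126.58 MHz.
Within [17.74 MHz, 90.28 MHz]: 40.54 MHz, 45.5 MHz, 69.22 MHz, 74.18 MHz.

40.54 MHz, 45.5 MHz, 69.22 MHz, 74.18 MHz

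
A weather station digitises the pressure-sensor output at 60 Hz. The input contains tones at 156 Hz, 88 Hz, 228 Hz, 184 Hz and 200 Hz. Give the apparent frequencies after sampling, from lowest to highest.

fs/2 = 30 Hz.
156 Hz mod fs = 36 Hz.
36 Hz > fs/2 = 30 Hz, folds to fs − 36 Hz = 24 Hz.
88 Hz mod fs = 28 Hz.
28 Hz ≤ fs/2 = 30 Hz, appears at 28 Hz.
228 Hz mod fs = 48 Hz.
48 Hz > fs/2 = 30 Hz, folds to fs − 48 Hz = 12 Hz.
184 Hz mod fs = 4 Hz.
4 Hz ≤ fs/2 = 30 Hz, appears at 4 Hz.
200 Hz mod fs = 20 Hz.
20 Hz ≤ fs/2 = 30 Hz, appears at 20 Hz.
Distinct values: {4 Hz, 12 Hz, 20 Hz, 24 Hz, 28 Hz}.

4 Hz, 12 Hz, 20 Hz, 24 Hz, 28 Hz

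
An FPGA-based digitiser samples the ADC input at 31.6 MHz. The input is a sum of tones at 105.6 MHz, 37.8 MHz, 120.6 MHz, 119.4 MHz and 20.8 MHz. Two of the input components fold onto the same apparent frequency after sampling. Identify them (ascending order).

fs/2 = 15.8 MHz.
105.6 MHz mod fs = 10.8 MHz.
10.8 MHz ≤ fs/2 = 15.8 MHz, appears at 10.8 MHz.
37.8 MHz mod fs = 6.2 MHz.
6.2 MHz ≤ fs/2 = 15.8 MHz, appears at 6.2 MHz.
120.6 MHz mod fs = 25.8 MHz.
25.8 MHz > fs/2 = 15.8 MHz, folds to fs − 25.8 MHz = 5.8 MHz.
119.4 MHz mod fs = 24.6 MHz.
24.6 MHz > fs/2 = 15.8 MHz, folds to fs − 24.6 MHz = 7 MHz.
20.8 MHz > fs/2 = 15.8 MHz, folds to fs − 20.8 MHz = 10.8 MHz.
20.8 MHz and 105.6 MHz both map to 10.8 MHz.

20.8 MHz, 105.6 MHz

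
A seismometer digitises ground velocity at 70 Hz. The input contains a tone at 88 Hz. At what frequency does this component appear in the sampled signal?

88 Hz mod fs = 18 Hz.
18 Hz ≤ fs/2 = 35 Hz, appears at 18 Hz.

18 Hz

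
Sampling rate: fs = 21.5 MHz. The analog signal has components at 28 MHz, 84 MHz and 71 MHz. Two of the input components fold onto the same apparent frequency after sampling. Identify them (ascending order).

28 MHz, 71 MHz

fs/2 = 10.75 MHz.
28 MHz mod fs = 6.5 MHz.
6.5 MHz ≤ fs/2 = 10.75 MHz, appears at 6.5 MHz.
84 MHz mod fs = 19.5 MHz.
19.5 MHz > fs/2 = 10.75 MHz, folds to fs − 19.5 MHz = 2 MHz.
71 MHz mod fs = 6.5 MHz.
6.5 MHz ≤ fs/2 = 10.75 MHz, appears at 6.5 MHz.
28 MHz and 71 MHz both map to 6.5 MHz.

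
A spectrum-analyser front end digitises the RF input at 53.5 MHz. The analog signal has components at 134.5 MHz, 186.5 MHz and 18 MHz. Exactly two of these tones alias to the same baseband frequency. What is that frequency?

26 MHz

fs/2 = 26.75 MHz.
134.5 MHz mod fs = 27.5 MHz.
27.5 MHz > fs/2 = 26.75 MHz, folds to fs − 27.5 MHz = 26 MHz.
186.5 MHz mod fs = 26 MHz.
26 MHz ≤ fs/2 = 26.75 MHz, appears at 26 MHz.
18 MHz ≤ fs/2 = 26.75 MHz, passes unchanged.
134.5 MHz and 186.5 MHz both map to 26 MHz.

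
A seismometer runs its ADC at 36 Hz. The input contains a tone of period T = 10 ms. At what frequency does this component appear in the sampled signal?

T = 10 ms → f = 1/T = 100 Hz.
100 Hz mod fs = 28 Hz.
28 Hz > fs/2 = 18 Hz, folds to fs − 28 Hz = 8 Hz.

8 Hz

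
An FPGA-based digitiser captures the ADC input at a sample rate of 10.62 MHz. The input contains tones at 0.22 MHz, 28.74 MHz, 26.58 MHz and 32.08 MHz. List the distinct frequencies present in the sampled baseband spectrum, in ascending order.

0.22 MHz, 3.12 MHz, 5.28 MHz

fs/2 = 5.31 MHz.
0.22 MHz ≤ fs/2 = 5.31 MHz, passes unchanged.
28.74 MHz mod fs = 7.5 MHz.
7.5 MHz > fs/2 = 5.31 MHz, folds to fs − 7.5 MHz = 3.12 MHz.
26.58 MHz mod fs = 5.34 MHz.
5.34 MHz > fs/2 = 5.31 MHz, folds to fs − 5.34 MHz = 5.28 MHz.
32.08 MHz mod fs = 0.22 MHz.
0.22 MHz ≤ fs/2 = 5.31 MHz, appears at 0.22 MHz.
Distinct values: {0.22 MHz, 3.12 MHz, 5.28 MHz}.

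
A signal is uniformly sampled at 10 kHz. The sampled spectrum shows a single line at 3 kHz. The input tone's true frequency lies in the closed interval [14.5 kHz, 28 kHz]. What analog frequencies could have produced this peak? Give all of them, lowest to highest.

Frequencies that alias to 3 kHz are k·fs ± 3 kHz for integer k ≥ 0.
k=0: 3 kHz.
k=1: 7 kHz, 13 kHz.
k=2: 17 kHz, 23 kHz.
k=3: 27 kHz, 33 kHz.
k=4: 37 kHz, 43 kHz.
Within [14.5 kHz, 28 kHz]: 17 kHz, 23 kHz, 27 kHz.

17 kHz, 23 kHz, 27 kHz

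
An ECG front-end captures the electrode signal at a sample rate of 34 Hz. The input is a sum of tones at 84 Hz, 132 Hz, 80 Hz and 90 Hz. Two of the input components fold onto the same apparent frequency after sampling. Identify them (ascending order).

fs/2 = 17 Hz.
84 Hz mod fs = 16 Hz.
16 Hz ≤ fs/2 = 17 Hz, appears at 16 Hz.
132 Hz mod fs = 30 Hz.
30 Hz > fs/2 = 17 Hz, folds to fs − 30 Hz = 4 Hz.
80 Hz mod fs = 12 Hz.
12 Hz ≤ fs/2 = 17 Hz, appears at 12 Hz.
90 Hz mod fs = 22 Hz.
22 Hz > fs/2 = 17 Hz, folds to fs − 22 Hz = 12 Hz.
80 Hz and 90 Hz both map to 12 Hz.

80 Hz, 90 Hz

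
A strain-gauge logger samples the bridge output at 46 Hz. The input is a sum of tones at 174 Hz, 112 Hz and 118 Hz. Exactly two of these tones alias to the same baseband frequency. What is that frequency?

fs/2 = 23 Hz.
174 Hz mod fs = 36 Hz.
36 Hz > fs/2 = 23 Hz, folds to fs − 36 Hz = 10 Hz.
112 Hz mod fs = 20 Hz.
20 Hz ≤ fs/2 = 23 Hz, appears at 20 Hz.
118 Hz mod fs = 26 Hz.
26 Hz > fs/2 = 23 Hz, folds to fs − 26 Hz = 20 Hz.
112 Hz and 118 Hz both map to 20 Hz.

20 Hz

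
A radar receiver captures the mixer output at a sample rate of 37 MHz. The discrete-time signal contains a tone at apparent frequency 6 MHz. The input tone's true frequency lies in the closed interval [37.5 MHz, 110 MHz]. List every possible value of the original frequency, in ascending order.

43 MHz, 68 MHz, 80 MHz, 105 MHz

Frequencies that alias to 6 MHz are k·fs ± 6 MHz for integer k ≥ 0.
k=0: 6 MHz.
k=1: 31 MHz, 43 MHz.
k=2: 68 MHz, 80 MHz.
k=3: 105 MHz, 117 MHz.
k=4: 142 MHz, 154 MHz.
Within [37.5 MHz, 110 MHz]: 43 MHz, 68 MHz, 80 MHz, 105 MHz.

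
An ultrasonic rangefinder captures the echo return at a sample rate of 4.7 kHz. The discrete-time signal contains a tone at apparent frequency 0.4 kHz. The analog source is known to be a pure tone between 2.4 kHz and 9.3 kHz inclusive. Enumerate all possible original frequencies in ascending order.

4.3 kHz, 5.1 kHz, 9 kHz

Frequencies that alias to 0.4 kHz are k·fs ± 0.4 kHz for integer k ≥ 0.
k=0: 0.4 kHz.
k=1: 4.3 kHz, 5.1 kHz.
k=2: 9 kHz, 9.8 kHz.
k=3: 13.7 kHz, 14.5 kHz.
Within [2.4 kHz, 9.3 kHz]: 4.3 kHz, 5.1 kHz, 9 kHz.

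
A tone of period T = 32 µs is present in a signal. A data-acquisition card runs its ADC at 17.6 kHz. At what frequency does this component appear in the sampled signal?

3.95 kHz

T = 32 µs → f = 1/T = 31.25 kHz.
31.25 kHz mod fs = 13.65 kHz.
13.65 kHz > fs/2 = 8.8 kHz, folds to fs − 13.65 kHz = 3.95 kHz.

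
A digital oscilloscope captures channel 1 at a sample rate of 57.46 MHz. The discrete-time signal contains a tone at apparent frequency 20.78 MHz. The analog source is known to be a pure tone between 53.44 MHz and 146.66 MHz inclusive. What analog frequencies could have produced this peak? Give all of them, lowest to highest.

Frequencies that alias to 20.78 MHz are k·fs ± 20.78 MHz for integer k ≥ 0.
k=0: 20.78 MHz.
k=1: 36.68 MHz, 78.24 MHz.
k=2: 94.14 MHz, 135.7 MHz.
k=3: 151.6 MHz, 193.16 MHz.
Within [53.44 MHz, 146.66 MHz]: 78.24 MHz, 94.14 MHz, 135.7 MHz.

78.24 MHz, 94.14 MHz, 135.7 MHz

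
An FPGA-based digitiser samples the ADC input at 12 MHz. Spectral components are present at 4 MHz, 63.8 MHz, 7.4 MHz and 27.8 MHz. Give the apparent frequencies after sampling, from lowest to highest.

3.8 MHz, 4 MHz, 4.6 MHz

fs/2 = 6 MHz.
4 MHz ≤ fs/2 = 6 MHz, passes unchanged.
63.8 MHz mod fs = 3.8 MHz.
3.8 MHz ≤ fs/2 = 6 MHz, appears at 3.8 MHz.
7.4 MHz > fs/2 = 6 MHz, folds to fs − 7.4 MHz = 4.6 MHz.
27.8 MHz mod fs = 3.8 MHz.
3.8 MHz ≤ fs/2 = 6 MHz, appears at 3.8 MHz.
Distinct values: {3.8 MHz, 4 MHz, 4.6 MHz}.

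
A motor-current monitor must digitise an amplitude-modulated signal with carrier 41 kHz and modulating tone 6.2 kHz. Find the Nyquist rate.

AM sidebands sit at fc ± fm = 34.8 kHz and 47.2 kHz.
Highest-frequency component: 47.2 kHz.
Nyquist rate = 2 × 47.2 kHz = 94.4 kHz.

94.4 kHz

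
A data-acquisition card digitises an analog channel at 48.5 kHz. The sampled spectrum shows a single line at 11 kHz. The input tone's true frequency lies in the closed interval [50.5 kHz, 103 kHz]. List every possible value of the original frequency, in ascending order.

59.5 kHz, 86 kHz

Frequencies that alias to 11 kHz are k·fs ± 11 kHz for integer k ≥ 0.
k=0: 11 kHz.
k=1: 37.5 kHz, 59.5 kHz.
k=2: 86 kHz, 108 kHz.
k=3: 134.5 kHz, 156.5 kHz.
Within [50.5 kHz, 103 kHz]: 59.5 kHz, 86 kHz.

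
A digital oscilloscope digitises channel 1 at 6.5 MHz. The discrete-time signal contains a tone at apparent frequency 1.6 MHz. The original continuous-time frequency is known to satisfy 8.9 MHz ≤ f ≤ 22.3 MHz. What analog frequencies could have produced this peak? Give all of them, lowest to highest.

Frequencies that alias to 1.6 MHz are k·fs ± 1.6 MHz for integer k ≥ 0.
k=0: 1.6 MHz.
k=1: 4.9 MHz, 8.1 MHz.
k=2: 11.4 MHz, 14.6 MHz.
k=3: 17.9 MHz, 21.1 MHz.
k=4: 24.4 MHz, 27.6 MHz.
Within [8.9 MHz, 22.3 MHz]: 11.4 MHz, 14.6 MHz, 17.9 MHz, 21.1 MHz.

11.4 MHz, 14.6 MHz, 17.9 MHz, 21.1 MHz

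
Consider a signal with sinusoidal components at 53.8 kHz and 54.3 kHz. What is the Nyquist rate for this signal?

Highest-frequency component: 54.3 kHz.
Nyquist rate = 2 × 54.3 kHz = 108.6 kHz.

108.6 kHz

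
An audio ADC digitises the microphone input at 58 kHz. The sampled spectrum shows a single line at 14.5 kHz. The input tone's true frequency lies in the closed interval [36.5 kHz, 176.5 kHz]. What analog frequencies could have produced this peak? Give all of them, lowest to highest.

Frequencies that alias to 14.5 kHz are k·fs ± 14.5 kHz for integer k ≥ 0.
k=0: 14.5 kHz.
k=1: 43.5 kHz, 72.5 kHz.
k=2: 101.5 kHz, 130.5 kHz.
k=3: 159.5 kHz, 188.5 kHz.
k=4: 217.5 kHz, 246.5 kHz.
Within [36.5 kHz, 176.5 kHz]: 43.5 kHz, 72.5 kHz, 101.5 kHz, 130.5 kHz, 159.5 kHz.

43.5 kHz, 72.5 kHz, 101.5 kHz, 130.5 kHz, 159.5 kHz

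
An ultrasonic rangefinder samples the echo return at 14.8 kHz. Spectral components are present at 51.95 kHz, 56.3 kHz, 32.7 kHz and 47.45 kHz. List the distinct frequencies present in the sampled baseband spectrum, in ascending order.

fs/2 = 7.4 kHz.
51.95 kHz mod fs = 7.55 kHz.
7.55 kHz > fs/2 = 7.4 kHz, folds to fs − 7.55 kHz = 7.25 kHz.
56.3 kHz mod fs = 11.9 kHz.
11.9 kHz > fs/2 = 7.4 kHz, folds to fs − 11.9 kHz = 2.9 kHz.
32.7 kHz mod fs = 3.1 kHz.
3.1 kHz ≤ fs/2 = 7.4 kHz, appears at 3.1 kHz.
47.45 kHz mod fs = 3.05 kHz.
3.05 kHz ≤ fs/2 = 7.4 kHz, appears at 3.05 kHz.
Distinct values: {2.9 kHz, 3.05 kHz, 3.1 kHz, 7.25 kHz}.

2.9 kHz, 3.05 kHz, 3.1 kHz, 7.25 kHz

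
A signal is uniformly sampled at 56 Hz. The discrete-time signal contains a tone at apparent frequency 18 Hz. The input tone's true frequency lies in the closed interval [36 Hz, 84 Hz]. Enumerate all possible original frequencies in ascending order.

38 Hz, 74 Hz

Frequencies that alias to 18 Hz are k·fs ± 18 Hz for integer k ≥ 0.
k=0: 18 Hz.
k=1: 38 Hz, 74 Hz.
k=2: 94 Hz, 130 Hz.
Within [36 Hz, 84 Hz]: 38 Hz, 74 Hz.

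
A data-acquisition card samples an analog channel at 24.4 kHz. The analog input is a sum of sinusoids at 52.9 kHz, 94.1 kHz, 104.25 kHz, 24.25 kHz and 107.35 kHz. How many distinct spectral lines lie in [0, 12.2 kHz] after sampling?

5

fs/2 = 12.2 kHz.
52.9 kHz mod fs = 4.1 kHz.
4.1 kHz ≤ fs/2 = 12.2 kHz, appears at 4.1 kHz.
94.1 kHz mod fs = 20.9 kHz.
20.9 kHz > fs/2 = 12.2 kHz, folds to fs − 20.9 kHz = 3.5 kHz.
104.25 kHz mod fs = 6.65 kHz.
6.65 kHz ≤ fs/2 = 12.2 kHz, appears at 6.65 kHz.
24.25 kHz > fs/2 = 12.2 kHz, folds to fs − 24.25 kHz = 0.15 kHz.
107.35 kHz mod fs = 9.75 kHz.
9.75 kHz ≤ fs/2 = 12.2 kHz, appears at 9.75 kHz.
Distinct values: {0.15 kHz, 3.5 kHz, 4.1 kHz, 6.65 kHz, 9.75 kHz} → 5.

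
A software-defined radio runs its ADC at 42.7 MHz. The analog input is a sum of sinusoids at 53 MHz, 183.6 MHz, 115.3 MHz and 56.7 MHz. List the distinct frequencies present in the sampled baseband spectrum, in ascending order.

10.3 MHz, 12.8 MHz, 14 MHz

fs/2 = 21.35 MHz.
53 MHz mod fs = 10.3 MHz.
10.3 MHz ≤ fs/2 = 21.35 MHz, appears at 10.3 MHz.
183.6 MHz mod fs = 12.8 MHz.
12.8 MHz ≤ fs/2 = 21.35 MHz, appears at 12.8 MHz.
115.3 MHz mod fs = 29.9 MHz.
29.9 MHz > fs/2 = 21.35 MHz, folds to fs − 29.9 MHz = 12.8 MHz.
56.7 MHz mod fs = 14 MHz.
14 MHz ≤ fs/2 = 21.35 MHz, appears at 14 MHz.
Distinct values: {10.3 MHz, 12.8 MHz, 14 MHz}.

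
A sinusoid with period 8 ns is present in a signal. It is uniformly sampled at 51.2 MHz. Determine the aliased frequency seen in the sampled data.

22.6 MHz

T = 8 ns → f = 1/T = 125 MHz.
125 MHz mod fs = 22.6 MHz.
22.6 MHz ≤ fs/2 = 25.6 MHz, appears at 22.6 MHz.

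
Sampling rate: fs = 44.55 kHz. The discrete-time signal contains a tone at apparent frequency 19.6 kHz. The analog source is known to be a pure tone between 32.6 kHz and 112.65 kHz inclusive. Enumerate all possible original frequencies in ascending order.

64.15 kHz, 69.5 kHz, 108.7 kHz

Frequencies that alias to 19.6 kHz are k·fs ± 19.6 kHz for integer k ≥ 0.
k=0: 19.6 kHz.
k=1: 24.95 kHz, 64.15 kHz.
k=2: 69.5 kHz, 108.7 kHz.
k=3: 114.05 kHz, 153.25 kHz.
Within [32.6 kHz, 112.65 kHz]: 64.15 kHz, 69.5 kHz, 108.7 kHz.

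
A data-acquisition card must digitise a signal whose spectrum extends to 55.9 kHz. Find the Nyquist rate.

Nyquist rate = 2 × 55.9 kHz = 111.8 kHz.

111.8 kHz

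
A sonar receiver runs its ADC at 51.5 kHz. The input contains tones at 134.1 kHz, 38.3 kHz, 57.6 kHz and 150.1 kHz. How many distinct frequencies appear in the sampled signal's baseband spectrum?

4

fs/2 = 25.75 kHz.
134.1 kHz mod fs = 31.1 kHz.
31.1 kHz > fs/2 = 25.75 kHz, folds to fs − 31.1 kHz = 20.4 kHz.
38.3 kHz > fs/2 = 25.75 kHz, folds to fs − 38.3 kHz = 13.2 kHz.
57.6 kHz mod fs = 6.1 kHz.
6.1 kHz ≤ fs/2 = 25.75 kHz, appears at 6.1 kHz.
150.1 kHz mod fs = 47.1 kHz.
47.1 kHz > fs/2 = 25.75 kHz, folds to fs − 47.1 kHz = 4.4 kHz.
Distinct values: {4.4 kHz, 6.1 kHz, 13.2 kHz, 20.4 kHz} → 4.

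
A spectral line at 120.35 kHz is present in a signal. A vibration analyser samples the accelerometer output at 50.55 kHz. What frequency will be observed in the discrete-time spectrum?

19.25 kHz

120.35 kHz mod fs = 19.25 kHz.
19.25 kHz ≤ fs/2 = 25.275 kHz, appears at 19.25 kHz.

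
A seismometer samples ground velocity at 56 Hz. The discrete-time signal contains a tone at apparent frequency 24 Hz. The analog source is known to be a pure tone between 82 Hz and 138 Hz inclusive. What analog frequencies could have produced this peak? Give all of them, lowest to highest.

Frequencies that alias to 24 Hz are k·fs ± 24 Hz for integer k ≥ 0.
k=0: 24 Hz.
k=1: 32 Hz, 80 Hz.
k=2: 88 Hz, 136 Hz.
k=3: 144 Hz, 192 Hz.
Within [82 Hz, 138 Hz]: 88 Hz, 136 Hz.

88 Hz, 136 Hz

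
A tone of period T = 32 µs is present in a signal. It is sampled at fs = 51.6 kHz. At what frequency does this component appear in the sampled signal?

T = 32 µs → f = 1/T = 31.25 kHz.
31.25 kHz > fs/2 = 25.8 kHz, folds to fs − 31.25 kHz = 20.35 kHz.

20.35 kHz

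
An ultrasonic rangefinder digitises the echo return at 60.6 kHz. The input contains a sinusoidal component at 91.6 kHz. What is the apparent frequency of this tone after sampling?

29.6 kHz

91.6 kHz mod fs = 31 kHz.
31 kHz > fs/2 = 30.3 kHz, folds to fs − 31 kHz = 29.6 kHz.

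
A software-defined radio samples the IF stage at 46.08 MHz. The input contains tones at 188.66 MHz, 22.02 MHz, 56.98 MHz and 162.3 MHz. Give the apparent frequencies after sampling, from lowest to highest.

fs/2 = 23.04 MHz.
188.66 MHz mod fs = 4.34 MHz.
4.34 MHz ≤ fs/2 = 23.04 MHz, appears at 4.34 MHz.
22.02 MHz ≤ fs/2 = 23.04 MHz, passes unchanged.
56.98 MHz mod fs = 10.9 MHz.
10.9 MHz ≤ fs/2 = 23.04 MHz, appears at 10.9 MHz.
162.3 MHz mod fs = 24.06 MHz.
24.06 MHz > fs/2 = 23.04 MHz, folds to fs − 24.06 MHz = 22.02 MHz.
Distinct values: {4.34 MHz, 10.9 MHz, 22.02 MHz}.

4.34 MHz, 10.9 MHz, 22.02 MHz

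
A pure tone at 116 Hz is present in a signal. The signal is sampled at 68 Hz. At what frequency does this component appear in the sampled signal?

116 Hz mod fs = 48 Hz.
48 Hz > fs/2 = 34 Hz, folds to fs − 48 Hz = 20 Hz.

20 Hz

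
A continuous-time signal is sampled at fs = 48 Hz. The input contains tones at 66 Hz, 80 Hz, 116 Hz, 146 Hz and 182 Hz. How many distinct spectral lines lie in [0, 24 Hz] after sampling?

fs/2 = 24 Hz.
66 Hz mod fs = 18 Hz.
18 Hz ≤ fs/2 = 24 Hz, appears at 18 Hz.
80 Hz mod fs = 32 Hz.
32 Hz > fs/2 = 24 Hz, folds to fs − 32 Hz = 16 Hz.
116 Hz mod fs = 20 Hz.
20 Hz ≤ fs/2 = 24 Hz, appears at 20 Hz.
146 Hz mod fs = 2 Hz.
2 Hz ≤ fs/2 = 24 Hz, appears at 2 Hz.
182 Hz mod fs = 38 Hz.
38 Hz > fs/2 = 24 Hz, folds to fs − 38 Hz = 10 Hz.
Distinct values: {2 Hz, 10 Hz, 16 Hz, 18 Hz, 20 Hz} → 5.

5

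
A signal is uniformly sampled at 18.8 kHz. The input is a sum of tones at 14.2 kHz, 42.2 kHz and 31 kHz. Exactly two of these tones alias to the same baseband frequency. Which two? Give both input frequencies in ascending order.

14.2 kHz, 42.2 kHz

fs/2 = 9.4 kHz.
14.2 kHz > fs/2 = 9.4 kHz, folds to fs − 14.2 kHz = 4.6 kHz.
42.2 kHz mod fs = 4.6 kHz.
4.6 kHz ≤ fs/2 = 9.4 kHz, appears at 4.6 kHz.
31 kHz mod fs = 12.2 kHz.
12.2 kHz > fs/2 = 9.4 kHz, folds to fs − 12.2 kHz = 6.6 kHz.
14.2 kHz and 42.2 kHz both map to 4.6 kHz.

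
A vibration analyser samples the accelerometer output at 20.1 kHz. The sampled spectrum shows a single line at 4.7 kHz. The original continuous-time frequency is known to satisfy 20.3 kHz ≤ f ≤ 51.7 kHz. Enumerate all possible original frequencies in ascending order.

24.8 kHz, 35.5 kHz, 44.9 kHz

Frequencies that alias to 4.7 kHz are k·fs ± 4.7 kHz for integer k ≥ 0.
k=0: 4.7 kHz.
k=1: 15.4 kHz, 24.8 kHz.
k=2: 35.5 kHz, 44.9 kHz.
k=3: 55.6 kHz, 65 kHz.
Within [20.3 kHz, 51.7 kHz]: 24.8 kHz, 35.5 kHz, 44.9 kHz.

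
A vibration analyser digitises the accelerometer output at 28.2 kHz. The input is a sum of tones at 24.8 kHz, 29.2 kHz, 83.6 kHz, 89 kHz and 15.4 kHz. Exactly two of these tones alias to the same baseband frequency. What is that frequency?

1 kHz

fs/2 = 14.1 kHz.
24.8 kHz > fs/2 = 14.1 kHz, folds to fs − 24.8 kHz = 3.4 kHz.
29.2 kHz mod fs = 1 kHz.
1 kHz ≤ fs/2 = 14.1 kHz, appears at 1 kHz.
83.6 kHz mod fs = 27.2 kHz.
27.2 kHz > fs/2 = 14.1 kHz, folds to fs − 27.2 kHz = 1 kHz.
89 kHz mod fs = 4.4 kHz.
4.4 kHz ≤ fs/2 = 14.1 kHz, appears at 4.4 kHz.
15.4 kHz > fs/2 = 14.1 kHz, folds to fs − 15.4 kHz = 12.8 kHz.
29.2 kHz and 83.6 kHz both map to 1 kHz.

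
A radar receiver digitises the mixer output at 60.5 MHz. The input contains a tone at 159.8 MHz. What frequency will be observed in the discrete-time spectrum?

159.8 MHz mod fs = 38.8 MHz.
38.8 MHz > fs/2 = 30.25 MHz, folds to fs − 38.8 MHz = 21.7 MHz.

21.7 MHz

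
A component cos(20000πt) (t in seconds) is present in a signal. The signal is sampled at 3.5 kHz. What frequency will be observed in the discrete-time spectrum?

0.5 kHz

ω = 20000π rad/s → f = ω/(2π) = 10000 Hz = 10 kHz.
10 kHz mod fs = 3 kHz.
3 kHz > fs/2 = 1.75 kHz, folds to fs − 3 kHz = 0.5 kHz.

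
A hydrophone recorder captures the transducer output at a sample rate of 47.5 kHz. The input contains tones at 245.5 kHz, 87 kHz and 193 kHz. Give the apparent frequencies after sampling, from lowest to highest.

3 kHz, 8 kHz

fs/2 = 23.75 kHz.
245.5 kHz mod fs = 8 kHz.
8 kHz ≤ fs/2 = 23.75 kHz, appears at 8 kHz.
87 kHz mod fs = 39.5 kHz.
39.5 kHz > fs/2 = 23.75 kHz, folds to fs − 39.5 kHz = 8 kHz.
193 kHz mod fs = 3 kHz.
3 kHz ≤ fs/2 = 23.75 kHz, appears at 3 kHz.
Distinct values: {3 kHz, 8 kHz}.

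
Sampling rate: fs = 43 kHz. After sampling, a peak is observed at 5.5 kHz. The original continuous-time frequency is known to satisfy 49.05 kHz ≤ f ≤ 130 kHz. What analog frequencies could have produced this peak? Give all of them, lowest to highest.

80.5 kHz, 91.5 kHz, 123.5 kHz

Frequencies that alias to 5.5 kHz are k·fs ± 5.5 kHz for integer k ≥ 0.
k=0: 5.5 kHz.
k=1: 37.5 kHz, 48.5 kHz.
k=2: 80.5 kHz, 91.5 kHz.
k=3: 123.5 kHz, 134.5 kHz.
k=4: 166.5 kHz, 177.5 kHz.
Within [49.05 kHz, 130 kHz]: 80.5 kHz, 91.5 kHz, 123.5 kHz.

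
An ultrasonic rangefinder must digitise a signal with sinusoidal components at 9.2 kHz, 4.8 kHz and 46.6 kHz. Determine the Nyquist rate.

Highest-frequency component: 46.6 kHz.
Nyquist rate = 2 × 46.6 kHz = 93.2 kHz.

93.2 kHz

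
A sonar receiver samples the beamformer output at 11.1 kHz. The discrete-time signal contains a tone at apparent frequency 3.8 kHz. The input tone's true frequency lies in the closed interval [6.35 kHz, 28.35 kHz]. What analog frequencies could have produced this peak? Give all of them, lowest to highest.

7.3 kHz, 14.9 kHz, 18.4 kHz, 26 kHz

Frequencies that alias to 3.8 kHz are k·fs ± 3.8 kHz for integer k ≥ 0.
k=0: 3.8 kHz.
k=1: 7.3 kHz, 14.9 kHz.
k=2: 18.4 kHz, 26 kHz.
k=3: 29.5 kHz, 37.1 kHz.
Within [6.35 kHz, 28.35 kHz]: 7.3 kHz, 14.9 kHz, 18.4 kHz, 26 kHz.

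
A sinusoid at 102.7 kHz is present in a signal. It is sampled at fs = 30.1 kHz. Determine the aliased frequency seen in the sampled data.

102.7 kHz mod fs = 12.4 kHz.
12.4 kHz ≤ fs/2 = 15.05 kHz, appears at 12.4 kHz.

12.4 kHz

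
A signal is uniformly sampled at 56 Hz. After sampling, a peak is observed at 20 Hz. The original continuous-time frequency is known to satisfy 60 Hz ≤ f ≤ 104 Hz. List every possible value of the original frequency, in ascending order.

76 Hz, 92 Hz

Frequencies that alias to 20 Hz are k·fs ± 20 Hz for integer k ≥ 0.
k=0: 20 Hz.
k=1: 36 Hz, 76 Hz.
k=2: 92 Hz, 132 Hz.
k=3: 148 Hz, 188 Hz.
Within [60 Hz, 104 Hz]: 76 Hz, 92 Hz.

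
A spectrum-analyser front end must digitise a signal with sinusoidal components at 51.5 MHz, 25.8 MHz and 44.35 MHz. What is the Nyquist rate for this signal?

Highest-frequency component: 51.5 MHz.
Nyquist rate = 2 × 51.5 MHz = 103 MHz.

103 MHz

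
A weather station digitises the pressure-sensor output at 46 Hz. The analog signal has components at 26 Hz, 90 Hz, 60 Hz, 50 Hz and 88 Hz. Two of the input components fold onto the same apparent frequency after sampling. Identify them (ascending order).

50 Hz, 88 Hz

fs/2 = 23 Hz.
26 Hz > fs/2 = 23 Hz, folds to fs − 26 Hz = 20 Hz.
90 Hz mod fs = 44 Hz.
44 Hz > fs/2 = 23 Hz, folds to fs − 44 Hz = 2 Hz.
60 Hz mod fs = 14 Hz.
14 Hz ≤ fs/2 = 23 Hz, appears at 14 Hz.
50 Hz mod fs = 4 Hz.
4 Hz ≤ fs/2 = 23 Hz, appears at 4 Hz.
88 Hz mod fs = 42 Hz.
42 Hz > fs/2 = 23 Hz, folds to fs − 42 Hz = 4 Hz.
50 Hz and 88 Hz both map to 4 Hz.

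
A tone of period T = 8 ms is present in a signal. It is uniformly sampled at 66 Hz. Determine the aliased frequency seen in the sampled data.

T = 8 ms → f = 1/T = 125 Hz.
125 Hz mod fs = 59 Hz.
59 Hz > fs/2 = 33 Hz, folds to fs − 59 Hz = 7 Hz.

7 Hz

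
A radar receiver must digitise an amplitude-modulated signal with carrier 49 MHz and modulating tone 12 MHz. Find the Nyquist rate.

122 MHz

AM sidebands sit at fc ± fm = 37 MHz and 61 MHz.
Highest-frequency component: 61 MHz.
Nyquist rate = 2 × 61 MHz = 122 MHz.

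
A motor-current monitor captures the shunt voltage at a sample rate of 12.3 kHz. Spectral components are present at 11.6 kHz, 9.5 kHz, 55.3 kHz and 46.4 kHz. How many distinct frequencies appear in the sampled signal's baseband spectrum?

3

fs/2 = 6.15 kHz.
11.6 kHz > fs/2 = 6.15 kHz, folds to fs − 11.6 kHz = 0.7 kHz.
9.5 kHz > fs/2 = 6.15 kHz, folds to fs − 9.5 kHz = 2.8 kHz.
55.3 kHz mod fs = 6.1 kHz.
6.1 kHz ≤ fs/2 = 6.15 kHz, appears at 6.1 kHz.
46.4 kHz mod fs = 9.5 kHz.
9.5 kHz > fs/2 = 6.15 kHz, folds to fs − 9.5 kHz = 2.8 kHz.
Distinct values: {0.7 kHz, 2.8 kHz, 6.1 kHz} → 3.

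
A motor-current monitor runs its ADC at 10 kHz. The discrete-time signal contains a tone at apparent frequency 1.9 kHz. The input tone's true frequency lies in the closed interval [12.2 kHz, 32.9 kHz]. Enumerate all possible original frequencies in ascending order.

Frequencies that alias to 1.9 kHz are k·fs ± 1.9 kHz for integer k ≥ 0.
k=0: 1.9 kHz.
k=1: 8.1 kHz, 11.9 kHz.
k=2: 18.1 kHz, 21.9 kHz.
k=3: 28.1 kHz, 31.9 kHz.
k=4: 38.1 kHz, 41.9 kHz.
Within [12.2 kHz, 32.9 kHz]: 18.1 kHz, 21.9 kHz, 28.1 kHz, 31.9 kHz.

18.1 kHz, 21.9 kHz, 28.1 kHz, 31.9 kHz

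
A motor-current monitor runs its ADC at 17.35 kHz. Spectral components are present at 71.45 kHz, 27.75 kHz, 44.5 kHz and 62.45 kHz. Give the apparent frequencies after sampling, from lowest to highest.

fs/2 = 8.675 kHz.
71.45 kHz mod fs = 2.05 kHz.
2.05 kHz ≤ fs/2 = 8.675 kHz, appears at 2.05 kHz.
27.75 kHz mod fs = 10.4 kHz.
10.4 kHz > fs/2 = 8.675 kHz, folds to fs − 10.4 kHz = 6.95 kHz.
44.5 kHz mod fs = 9.8 kHz.
9.8 kHz > fs/2 = 8.675 kHz, folds to fs − 9.8 kHz = 7.55 kHz.
62.45 kHz mod fs = 10.4 kHz.
10.4 kHz > fs/2 = 8.675 kHz, folds to fs − 10.4 kHz = 6.95 kHz.
Distinct values: {2.05 kHz, 6.95 kHz, 7.55 kHz}.

2.05 kHz, 6.95 kHz, 7.55 kHz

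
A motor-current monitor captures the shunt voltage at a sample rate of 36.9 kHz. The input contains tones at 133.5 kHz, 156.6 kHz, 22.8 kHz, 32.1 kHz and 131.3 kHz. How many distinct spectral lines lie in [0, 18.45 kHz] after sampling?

fs/2 = 18.45 kHz.
133.5 kHz mod fs = 22.8 kHz.
22.8 kHz > fs/2 = 18.45 kHz, folds to fs − 22.8 kHz = 14.1 kHz.
156.6 kHz mod fs = 9 kHz.
9 kHz ≤ fs/2 = 18.45 kHz, appears at 9 kHz.
22.8 kHz > fs/2 = 18.45 kHz, folds to fs − 22.8 kHz = 14.1 kHz.
32.1 kHz > fs/2 = 18.45 kHz, folds to fs − 32.1 kHz = 4.8 kHz.
131.3 kHz mod fs = 20.6 kHz.
20.6 kHz > fs/2 = 18.45 kHz, folds to fs − 20.6 kHz = 16.3 kHz.
Distinct values: {4.8 kHz, 9 kHz, 14.1 kHz, 16.3 kHz} → 4.

4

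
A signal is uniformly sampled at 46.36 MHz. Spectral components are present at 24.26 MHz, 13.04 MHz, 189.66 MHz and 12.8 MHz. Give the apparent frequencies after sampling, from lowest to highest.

fs/2 = 23.18 MHz.
24.26 MHz > fs/2 = 23.18 MHz, folds to fs − 24.26 MHz = 22.1 MHz.
13.04 MHz ≤ fs/2 = 23.18 MHz, passes unchanged.
189.66 MHz mod fs = 4.22 MHz.
4.22 MHz ≤ fs/2 = 23.18 MHz, appears at 4.22 MHz.
12.8 MHz ≤ fs/2 = 23.18 MHz, passes unchanged.
Distinct values: {4.22 MHz, 12.8 MHz, 13.04 MHz, 22.1 MHz}.

4.22 MHz, 12.8 MHz, 13.04 MHz, 22.1 MHz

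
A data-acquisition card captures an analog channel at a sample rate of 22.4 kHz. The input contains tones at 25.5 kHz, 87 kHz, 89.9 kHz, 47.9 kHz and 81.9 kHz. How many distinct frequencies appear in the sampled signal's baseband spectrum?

fs/2 = 11.2 kHz.
25.5 kHz mod fs = 3.1 kHz.
3.1 kHz ≤ fs/2 = 11.2 kHz, appears at 3.1 kHz.
87 kHz mod fs = 19.8 kHz.
19.8 kHz > fs/2 = 11.2 kHz, folds to fs − 19.8 kHz = 2.6 kHz.
89.9 kHz mod fs = 0.3 kHz.
0.3 kHz ≤ fs/2 = 11.2 kHz, appears at 0.3 kHz.
47.9 kHz mod fs = 3.1 kHz.
3.1 kHz ≤ fs/2 = 11.2 kHz, appears at 3.1 kHz.
81.9 kHz mod fs = 14.7 kHz.
14.7 kHz > fs/2 = 11.2 kHz, folds to fs − 14.7 kHz = 7.7 kHz.
Distinct values: {0.3 kHz, 2.6 kHz, 3.1 kHz, 7.7 kHz} → 4.

4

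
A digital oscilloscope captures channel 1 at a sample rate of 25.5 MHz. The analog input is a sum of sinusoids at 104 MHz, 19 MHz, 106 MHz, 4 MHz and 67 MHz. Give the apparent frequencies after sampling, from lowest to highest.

fs/2 = 12.75 MHz.
104 MHz mod fs = 2 MHz.
2 MHz ≤ fs/2 = 12.75 MHz, appears at 2 MHz.
19 MHz > fs/2 = 12.75 MHz, folds to fs − 19 MHz = 6.5 MHz.
106 MHz mod fs = 4 MHz.
4 MHz ≤ fs/2 = 12.75 MHz, appears at 4 MHz.
4 MHz ≤ fs/2 = 12.75 MHz, passes unchanged.
67 MHz mod fs = 16 MHz.
16 MHz > fs/2 = 12.75 MHz, folds to fs − 16 MHz = 9.5 MHz.
Distinct values: {2 MHz, 4 MHz, 6.5 MHz, 9.5 MHz}.

2 MHz, 4 MHz, 6.5 MHz, 9.5 MHz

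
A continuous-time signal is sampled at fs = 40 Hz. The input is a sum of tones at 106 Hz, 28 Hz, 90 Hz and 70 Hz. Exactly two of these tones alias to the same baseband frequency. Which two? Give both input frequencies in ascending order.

70 Hz, 90 Hz

fs/2 = 20 Hz.
106 Hz mod fs = 26 Hz.
26 Hz > fs/2 = 20 Hz, folds to fs − 26 Hz = 14 Hz.
28 Hz > fs/2 = 20 Hz, folds to fs − 28 Hz = 12 Hz.
90 Hz mod fs = 10 Hz.
10 Hz ≤ fs/2 = 20 Hz, appears at 10 Hz.
70 Hz mod fs = 30 Hz.
30 Hz > fs/2 = 20 Hz, folds to fs − 30 Hz = 10 Hz.
70 Hz and 90 Hz both map to 10 Hz.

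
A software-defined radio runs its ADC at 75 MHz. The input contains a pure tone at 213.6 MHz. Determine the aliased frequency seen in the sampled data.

11.4 MHz

213.6 MHz mod fs = 63.6 MHz.
63.6 MHz > fs/2 = 37.5 MHz, folds to fs − 63.6 MHz = 11.4 MHz.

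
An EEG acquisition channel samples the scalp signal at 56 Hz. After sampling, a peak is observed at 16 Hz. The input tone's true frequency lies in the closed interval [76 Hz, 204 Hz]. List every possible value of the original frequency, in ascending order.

Frequencies that alias to 16 Hz are k·fs ± 16 Hz for integer k ≥ 0.
k=0: 16 Hz.
k=1: 40 Hz, 72 Hz.
k=2: 96 Hz, 128 Hz.
k=3: 152 Hz, 184 Hz.
k=4: 208 Hz, 240 Hz.
Within [76 Hz, 204 Hz]: 96 Hz, 128 Hz, 152 Hz, 184 Hz.

96 Hz, 128 Hz, 152 Hz, 184 Hz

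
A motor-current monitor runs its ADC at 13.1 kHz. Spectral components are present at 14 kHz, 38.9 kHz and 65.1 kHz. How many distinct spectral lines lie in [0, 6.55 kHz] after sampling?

2

fs/2 = 6.55 kHz.
14 kHz mod fs = 0.9 kHz.
0.9 kHz ≤ fs/2 = 6.55 kHz, appears at 0.9 kHz.
38.9 kHz mod fs = 12.7 kHz.
12.7 kHz > fs/2 = 6.55 kHz, folds to fs − 12.7 kHz = 0.4 kHz.
65.1 kHz mod fs = 12.7 kHz.
12.7 kHz > fs/2 = 6.55 kHz, folds to fs − 12.7 kHz = 0.4 kHz.
Distinct values: {0.4 kHz, 0.9 kHz} → 2.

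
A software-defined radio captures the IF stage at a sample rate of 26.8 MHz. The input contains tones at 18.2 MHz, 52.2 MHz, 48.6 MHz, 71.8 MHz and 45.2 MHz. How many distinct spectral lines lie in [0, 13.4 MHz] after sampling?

fs/2 = 13.4 MHz.
18.2 MHz > fs/2 = 13.4 MHz, folds to fs − 18.2 MHz = 8.6 MHz.
52.2 MHz mod fs = 25.4 MHz.
25.4 MHz > fs/2 = 13.4 MHz, folds to fs − 25.4 MHz = 1.4 MHz.
48.6 MHz mod fs = 21.8 MHz.
21.8 MHz > fs/2 = 13.4 MHz, folds to fs − 21.8 MHz = 5 MHz.
71.8 MHz mod fs = 18.2 MHz.
18.2 MHz > fs/2 = 13.4 MHz, folds to fs − 18.2 MHz = 8.6 MHz.
45.2 MHz mod fs = 18.4 MHz.
18.4 MHz > fs/2 = 13.4 MHz, folds to fs − 18.4 MHz = 8.4 MHz.
Distinct values: {1.4 MHz, 5 MHz, 8.4 MHz, 8.6 MHz} → 4.

4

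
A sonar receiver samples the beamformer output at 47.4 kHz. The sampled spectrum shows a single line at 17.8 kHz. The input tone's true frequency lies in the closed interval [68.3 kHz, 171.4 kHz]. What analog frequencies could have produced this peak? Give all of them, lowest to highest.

77 kHz, 112.6 kHz, 124.4 kHz, 160 kHz

Frequencies that alias to 17.8 kHz are k·fs ± 17.8 kHz for integer k ≥ 0.
k=0: 17.8 kHz.
k=1: 29.6 kHz, 65.2 kHz.
k=2: 77 kHz, 112.6 kHz.
k=3: 124.4 kHz, 160 kHz.
k=4: 171.8 kHz, 207.4 kHz.
Within [68.3 kHz, 171.4 kHz]: 77 kHz, 112.6 kHz, 124.4 kHz, 160 kHz.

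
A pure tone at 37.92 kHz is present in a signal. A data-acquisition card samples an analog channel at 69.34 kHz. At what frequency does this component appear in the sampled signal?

37.92 kHz > fs/2 = 34.67 kHz, folds to fs − 37.92 kHz = 31.42 kHz.

31.42 kHz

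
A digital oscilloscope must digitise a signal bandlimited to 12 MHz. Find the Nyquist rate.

24 MHz

Nyquist rate = 2 × 12 MHz = 24 MHz.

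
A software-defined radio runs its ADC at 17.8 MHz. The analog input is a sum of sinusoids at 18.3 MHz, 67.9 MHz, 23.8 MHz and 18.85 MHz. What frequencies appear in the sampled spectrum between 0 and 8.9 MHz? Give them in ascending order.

fs/2 = 8.9 MHz.
18.3 MHz mod fs = 0.5 MHz.
0.5 MHz ≤ fs/2 = 8.9 MHz, appears at 0.5 MHz.
67.9 MHz mod fs = 14.5 MHz.
14.5 MHz > fs/2 = 8.9 MHz, folds to fs − 14.5 MHz = 3.3 MHz.
23.8 MHz mod fs = 6 MHz.
6 MHz ≤ fs/2 = 8.9 MHz, appears at 6 MHz.
18.85 MHz mod fs = 1.05 MHz.
1.05 MHz ≤ fs/2 = 8.9 MHz, appears at 1.05 MHz.
Distinct values: {0.5 MHz, 1.05 MHz, 3.3 MHz, 6 MHz}.

0.5 MHz, 1.05 MHz, 3.3 MHz, 6 MHz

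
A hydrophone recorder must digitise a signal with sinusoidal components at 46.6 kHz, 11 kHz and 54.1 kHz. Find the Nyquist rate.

Highest-frequency component: 54.1 kHz.
Nyquist rate = 2 × 54.1 kHz = 108.2 kHz.

108.2 kHz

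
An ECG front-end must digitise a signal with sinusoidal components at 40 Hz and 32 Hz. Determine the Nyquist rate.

Highest-frequency component: 40 Hz.
Nyquist rate = 2 × 40 Hz = 80 Hz.

80 Hz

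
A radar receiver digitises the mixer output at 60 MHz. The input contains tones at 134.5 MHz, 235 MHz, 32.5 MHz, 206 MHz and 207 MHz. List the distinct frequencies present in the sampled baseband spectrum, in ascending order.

5 MHz, 14.5 MHz, 26 MHz, 27 MHz, 27.5 MHz

fs/2 = 30 MHz.
134.5 MHz mod fs = 14.5 MHz.
14.5 MHz ≤ fs/2 = 30 MHz, appears at 14.5 MHz.
235 MHz mod fs = 55 MHz.
55 MHz > fs/2 = 30 MHz, folds to fs − 55 MHz = 5 MHz.
32.5 MHz > fs/2 = 30 MHz, folds to fs − 32.5 MHz = 27.5 MHz.
206 MHz mod fs = 26 MHz.
26 MHz ≤ fs/2 = 30 MHz, appears at 26 MHz.
207 MHz mod fs = 27 MHz.
27 MHz ≤ fs/2 = 30 MHz, appears at 27 MHz.
Distinct values: {5 MHz, 14.5 MHz, 26 MHz, 27 MHz, 27.5 MHz}.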